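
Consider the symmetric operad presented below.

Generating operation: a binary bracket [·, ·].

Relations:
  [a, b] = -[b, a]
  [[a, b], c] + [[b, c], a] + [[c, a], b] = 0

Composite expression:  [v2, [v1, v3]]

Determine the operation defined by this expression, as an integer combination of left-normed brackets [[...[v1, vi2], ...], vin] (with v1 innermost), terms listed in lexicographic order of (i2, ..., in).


-[[v1, v3], v2]

In the tensor algebra, words opening v1 carry the v1-anchored form.
Composite bracket: [v2, [v1, v3]]
Under [a, b] = ab - ba we get 4 signed associative words (2^2 = 4).
Words beginning with v1 determine it all:
  word v1v3v2 has sign -1, contributing -[[v1, v3], v2]


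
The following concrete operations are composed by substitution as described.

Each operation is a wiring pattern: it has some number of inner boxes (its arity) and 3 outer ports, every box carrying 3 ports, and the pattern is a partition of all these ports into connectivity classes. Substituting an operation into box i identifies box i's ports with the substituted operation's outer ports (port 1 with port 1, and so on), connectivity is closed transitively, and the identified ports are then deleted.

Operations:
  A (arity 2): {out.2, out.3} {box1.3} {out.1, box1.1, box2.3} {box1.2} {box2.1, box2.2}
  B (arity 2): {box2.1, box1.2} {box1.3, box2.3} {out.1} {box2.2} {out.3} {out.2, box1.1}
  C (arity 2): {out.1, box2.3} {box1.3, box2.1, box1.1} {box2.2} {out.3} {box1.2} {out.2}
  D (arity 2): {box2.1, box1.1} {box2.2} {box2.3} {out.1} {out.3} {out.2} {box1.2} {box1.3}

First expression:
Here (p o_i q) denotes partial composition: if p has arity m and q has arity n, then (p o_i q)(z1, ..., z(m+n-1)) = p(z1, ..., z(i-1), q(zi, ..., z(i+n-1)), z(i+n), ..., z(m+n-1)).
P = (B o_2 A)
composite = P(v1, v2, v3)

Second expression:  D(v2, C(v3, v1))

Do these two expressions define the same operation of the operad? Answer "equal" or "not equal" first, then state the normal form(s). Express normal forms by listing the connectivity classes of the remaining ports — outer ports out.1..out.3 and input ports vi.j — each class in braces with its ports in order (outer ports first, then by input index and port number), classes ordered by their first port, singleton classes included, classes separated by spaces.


not equal — first {out.1} {out.2, v1.1} {out.3} {v1.2, v2.1, v3.3} {v1.3} {v2.2} {v2.3} {v3.1, v3.2}, second {out.1} {out.2} {out.3} {v1.1, v3.1, v3.3} {v1.2} {v1.3, v2.1} {v2.2} {v2.3} {v3.2}

The first composite normalizes to {out.1} {out.2, v1.1} {out.3} {v1.2, v2.1, v3.3} {v1.3} {v2.2} {v2.3} {v3.1, v3.2}
The second composite normalizes to {out.1} {out.2} {out.3} {v1.1, v3.1, v3.3} {v1.2} {v1.3, v2.1} {v2.2} {v2.3} {v3.2}
The normal forms differ: not equal.


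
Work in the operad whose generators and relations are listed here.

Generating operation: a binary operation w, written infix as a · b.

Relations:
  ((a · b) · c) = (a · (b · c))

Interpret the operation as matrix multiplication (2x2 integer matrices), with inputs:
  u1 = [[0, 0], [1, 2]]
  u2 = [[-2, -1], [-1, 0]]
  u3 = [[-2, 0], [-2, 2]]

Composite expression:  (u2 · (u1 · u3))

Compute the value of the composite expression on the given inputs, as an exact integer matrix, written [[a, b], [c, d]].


[[6, -4], [0, 0]]

(u1 · u3) = [[0, 0], [-6, 4]]
(u2 · (u1 · u3)) = [[6, -4], [0, 0]]


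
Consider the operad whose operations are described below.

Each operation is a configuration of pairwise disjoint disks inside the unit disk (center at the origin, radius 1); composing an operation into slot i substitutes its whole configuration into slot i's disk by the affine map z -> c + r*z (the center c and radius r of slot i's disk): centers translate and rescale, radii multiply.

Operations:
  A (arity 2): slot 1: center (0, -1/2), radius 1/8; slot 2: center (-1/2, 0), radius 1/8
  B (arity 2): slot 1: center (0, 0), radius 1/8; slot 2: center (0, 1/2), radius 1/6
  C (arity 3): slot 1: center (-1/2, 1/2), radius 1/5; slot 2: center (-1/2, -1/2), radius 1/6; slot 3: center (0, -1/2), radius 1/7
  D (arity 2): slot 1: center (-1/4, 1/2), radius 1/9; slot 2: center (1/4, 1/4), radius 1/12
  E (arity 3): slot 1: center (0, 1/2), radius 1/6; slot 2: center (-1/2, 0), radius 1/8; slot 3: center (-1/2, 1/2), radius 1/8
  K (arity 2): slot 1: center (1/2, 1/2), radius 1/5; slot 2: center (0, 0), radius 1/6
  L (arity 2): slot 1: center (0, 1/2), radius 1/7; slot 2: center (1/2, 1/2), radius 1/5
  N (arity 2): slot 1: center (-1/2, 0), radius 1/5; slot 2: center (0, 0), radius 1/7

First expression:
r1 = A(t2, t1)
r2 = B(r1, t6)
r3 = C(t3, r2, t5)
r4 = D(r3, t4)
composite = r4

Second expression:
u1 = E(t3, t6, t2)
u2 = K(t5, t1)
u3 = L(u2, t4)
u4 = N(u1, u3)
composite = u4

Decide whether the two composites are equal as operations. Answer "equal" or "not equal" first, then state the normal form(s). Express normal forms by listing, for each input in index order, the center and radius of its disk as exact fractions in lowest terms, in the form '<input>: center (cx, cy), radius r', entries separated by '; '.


not equal — first t1: center (-265/864, 4/9), radius 1/3456; t2: center (-11/36, 383/864), radius 1/3456; t3: center (-11/36, 5/9), radius 1/45; t4: center (1/4, 1/4), radius 1/12; t5: center (-1/4, 4/9), radius 1/63; t6: center (-11/36, 49/108), radius 1/324, second t1: center (0, 1/14), radius 1/294; t2: center (-3/5, 1/10), radius 1/40; t3: center (-1/2, 1/10), radius 1/30; t4: center (1/14, 1/14), radius 1/35; t5: center (1/98, 4/49), radius 1/245; t6: center (-3/5, 0), radius 1/40


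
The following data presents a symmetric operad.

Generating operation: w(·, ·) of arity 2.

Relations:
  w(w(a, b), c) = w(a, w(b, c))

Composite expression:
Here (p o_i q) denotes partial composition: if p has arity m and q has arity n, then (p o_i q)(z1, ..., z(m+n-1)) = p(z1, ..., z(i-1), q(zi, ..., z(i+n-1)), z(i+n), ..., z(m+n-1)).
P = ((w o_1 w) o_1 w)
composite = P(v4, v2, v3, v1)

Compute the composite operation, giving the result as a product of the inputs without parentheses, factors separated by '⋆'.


v4 ⋆ v2 ⋆ v3 ⋆ v1

Under associativity of w, the answer is the v's in reading order.
w(v4, v2) unparenthesizes to v4 ⋆ v2
w(w(v4, v2), v3) unparenthesizes to v4 ⋆ v2 ⋆ v3
w(w(w(v4, v2), v3), v1) unparenthesizes to v4 ⋆ v2 ⋆ v3 ⋆ v1


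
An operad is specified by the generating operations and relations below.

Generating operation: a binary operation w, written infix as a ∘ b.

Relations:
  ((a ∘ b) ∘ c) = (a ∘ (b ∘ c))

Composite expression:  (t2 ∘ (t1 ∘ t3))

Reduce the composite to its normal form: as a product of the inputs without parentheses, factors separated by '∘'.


Associativity of w dissolves the nesting; only the t-input order survives.
(t1 ∘ t3) reduces to t1 ∘ t3
(t2 ∘ (t1 ∘ t3)) reduces to t2 ∘ t1 ∘ t3

t2 ∘ t1 ∘ t3


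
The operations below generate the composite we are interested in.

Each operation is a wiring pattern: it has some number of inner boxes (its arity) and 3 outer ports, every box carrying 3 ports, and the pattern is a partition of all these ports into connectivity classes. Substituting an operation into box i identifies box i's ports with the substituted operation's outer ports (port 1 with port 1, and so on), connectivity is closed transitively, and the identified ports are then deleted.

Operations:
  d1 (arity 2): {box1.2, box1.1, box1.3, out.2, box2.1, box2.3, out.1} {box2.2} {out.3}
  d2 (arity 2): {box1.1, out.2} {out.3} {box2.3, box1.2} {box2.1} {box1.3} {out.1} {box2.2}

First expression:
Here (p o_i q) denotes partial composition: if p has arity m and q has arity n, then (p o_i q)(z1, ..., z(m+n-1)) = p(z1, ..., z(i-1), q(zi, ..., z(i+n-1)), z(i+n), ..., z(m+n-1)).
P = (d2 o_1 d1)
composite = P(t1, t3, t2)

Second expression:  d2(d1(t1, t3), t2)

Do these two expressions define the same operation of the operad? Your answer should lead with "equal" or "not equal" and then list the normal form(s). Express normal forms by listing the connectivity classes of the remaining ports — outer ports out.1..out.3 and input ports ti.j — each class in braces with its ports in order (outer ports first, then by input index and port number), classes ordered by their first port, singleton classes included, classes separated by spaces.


equal; the common form is {out.1} {out.2, t1.1, t1.2, t1.3, t2.3, t3.1, t3.3} {out.3} {t2.1} {t2.2} {t3.2}

Reducing the first expression gives {out.1} {out.2, t1.1, t1.2, t1.3, t2.3, t3.1, t3.3} {out.3} {t2.1} {t2.2} {t3.2}
Reducing the second expression gives {out.1} {out.2, t1.1, t1.2, t1.3, t2.3, t3.1, t3.3} {out.3} {t2.1} {t2.2} {t3.2}
Both agree, so they are equal.


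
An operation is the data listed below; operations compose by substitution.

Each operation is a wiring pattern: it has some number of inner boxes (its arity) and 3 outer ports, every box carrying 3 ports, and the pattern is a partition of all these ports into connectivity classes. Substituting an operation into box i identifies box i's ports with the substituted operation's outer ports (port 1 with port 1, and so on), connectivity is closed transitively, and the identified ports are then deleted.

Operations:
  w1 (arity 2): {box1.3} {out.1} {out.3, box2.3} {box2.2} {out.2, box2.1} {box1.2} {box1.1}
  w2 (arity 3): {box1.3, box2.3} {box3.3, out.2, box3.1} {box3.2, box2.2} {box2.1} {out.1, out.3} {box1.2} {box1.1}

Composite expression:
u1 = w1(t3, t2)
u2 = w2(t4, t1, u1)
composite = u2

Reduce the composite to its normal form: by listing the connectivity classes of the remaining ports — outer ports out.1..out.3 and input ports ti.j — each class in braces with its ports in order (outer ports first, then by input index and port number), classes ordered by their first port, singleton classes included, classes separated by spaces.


{out.1, out.3} {out.2, t2.3} {t1.1} {t1.2, t2.1} {t1.3, t4.3} {t2.2} {t3.1} {t3.2} {t3.3} {t4.1} {t4.2}

After gluing at w2, chains via deleted ports link the t-ports.
w1 over (t3, t2) gives {out.1} {out.2, t2.1} {out.3, t2.3} {t2.2} {t3.1} {t3.2} {t3.3}, out.j being that stage's outer ports
w2 over (t4, t1, t3, t2) gives {out.1, out.3} {out.2, t2.3} {t1.1} {t1.2, t2.1} {t1.3, t4.3} {t2.2} {t3.1} {t3.2} {t3.3} {t4.1} {t4.2}, out.j being that stage's outer ports


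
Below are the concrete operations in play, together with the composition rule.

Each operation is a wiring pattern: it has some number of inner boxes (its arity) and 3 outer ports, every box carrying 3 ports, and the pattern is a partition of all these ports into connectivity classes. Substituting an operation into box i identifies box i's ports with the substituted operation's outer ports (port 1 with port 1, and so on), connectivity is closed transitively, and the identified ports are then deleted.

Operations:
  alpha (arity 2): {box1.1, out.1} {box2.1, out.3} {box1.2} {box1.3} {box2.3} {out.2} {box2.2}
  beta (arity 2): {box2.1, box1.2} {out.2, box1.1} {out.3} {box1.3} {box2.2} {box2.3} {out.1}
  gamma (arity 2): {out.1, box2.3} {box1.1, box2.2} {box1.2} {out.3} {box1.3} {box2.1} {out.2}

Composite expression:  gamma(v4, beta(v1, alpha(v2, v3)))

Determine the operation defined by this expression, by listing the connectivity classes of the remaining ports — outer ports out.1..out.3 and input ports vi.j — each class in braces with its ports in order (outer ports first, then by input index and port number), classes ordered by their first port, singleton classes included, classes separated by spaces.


{out.1} {out.2} {out.3} {v1.1, v4.1} {v1.2, v2.1} {v1.3} {v2.2} {v2.3} {v3.1} {v3.2} {v3.3} {v4.2} {v4.3}


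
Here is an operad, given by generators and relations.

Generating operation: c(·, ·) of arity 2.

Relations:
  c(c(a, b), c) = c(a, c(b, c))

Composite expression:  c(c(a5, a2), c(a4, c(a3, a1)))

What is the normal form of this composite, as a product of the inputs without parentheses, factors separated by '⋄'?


a5 ⋄ a2 ⋄ a4 ⋄ a3 ⋄ a1

Associativity of c dissolves the nesting; only the a-input order survives.
c(a5, a2) linearizes to a5 ⋄ a2
c(a3, a1) linearizes to a3 ⋄ a1
c(a4, c(a3, a1)) linearizes to a4 ⋄ a3 ⋄ a1
c(c(a5, a2), c(a4, c(a3, a1))) linearizes to a5 ⋄ a2 ⋄ a4 ⋄ a3 ⋄ a1


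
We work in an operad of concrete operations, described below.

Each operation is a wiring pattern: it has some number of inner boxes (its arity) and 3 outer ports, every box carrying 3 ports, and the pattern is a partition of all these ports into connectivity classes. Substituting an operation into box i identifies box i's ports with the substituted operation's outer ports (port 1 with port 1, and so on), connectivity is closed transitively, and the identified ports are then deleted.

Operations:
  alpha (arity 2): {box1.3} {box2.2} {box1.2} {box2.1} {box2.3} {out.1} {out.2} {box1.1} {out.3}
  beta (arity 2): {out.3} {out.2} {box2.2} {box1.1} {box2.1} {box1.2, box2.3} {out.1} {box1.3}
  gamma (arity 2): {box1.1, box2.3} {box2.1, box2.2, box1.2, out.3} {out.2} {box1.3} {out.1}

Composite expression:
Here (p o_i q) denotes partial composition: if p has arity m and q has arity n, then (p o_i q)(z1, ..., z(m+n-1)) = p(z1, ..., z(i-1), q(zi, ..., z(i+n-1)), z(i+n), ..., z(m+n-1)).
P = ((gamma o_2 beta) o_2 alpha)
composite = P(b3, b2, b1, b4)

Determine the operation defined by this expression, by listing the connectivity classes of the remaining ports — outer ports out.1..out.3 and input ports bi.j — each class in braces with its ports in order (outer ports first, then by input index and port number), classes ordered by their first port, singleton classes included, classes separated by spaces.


{out.1} {out.2} {out.3, b3.2} {b1.1} {b1.2} {b1.3} {b2.1} {b2.2} {b2.3} {b3.1} {b3.3} {b4.1} {b4.2} {b4.3}

Treat the ports identified at gamma as solder joints: merge, then drop.
alpha over (b2, b1) gives {out.1} {out.2} {out.3} {b1.1} {b1.2} {b1.3} {b2.1} {b2.2} {b2.3}, out.j being that stage's outer ports
beta over (b2, b1, b4) gives {out.1} {out.2} {out.3} {b1.1} {b1.2} {b1.3} {b2.1} {b2.2} {b2.3} {b4.1} {b4.2} {b4.3}, out.j being that stage's outer ports
gamma over (b3, b2, b1, b4) gives {out.1} {out.2} {out.3, b3.2} {b1.1} {b1.2} {b1.3} {b2.1} {b2.2} {b2.3} {b3.1} {b3.3} {b4.1} {b4.2} {b4.3}, out.j being that stage's outer ports


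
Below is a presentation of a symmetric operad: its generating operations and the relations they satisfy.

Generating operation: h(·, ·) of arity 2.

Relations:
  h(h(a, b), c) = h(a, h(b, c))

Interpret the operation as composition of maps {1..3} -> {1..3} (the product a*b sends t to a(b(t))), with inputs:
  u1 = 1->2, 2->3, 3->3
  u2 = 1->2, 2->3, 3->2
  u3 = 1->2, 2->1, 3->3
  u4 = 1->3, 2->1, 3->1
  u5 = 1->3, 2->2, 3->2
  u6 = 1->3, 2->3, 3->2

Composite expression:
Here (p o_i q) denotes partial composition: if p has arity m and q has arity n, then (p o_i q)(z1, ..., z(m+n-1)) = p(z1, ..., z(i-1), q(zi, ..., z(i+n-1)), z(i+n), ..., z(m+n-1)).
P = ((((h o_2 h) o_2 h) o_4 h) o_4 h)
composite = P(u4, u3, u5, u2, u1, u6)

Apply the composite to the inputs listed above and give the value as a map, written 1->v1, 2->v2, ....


h(u3, u5) = 1->3, 2->1, 3->1
h(u2, u1) = 1->3, 2->2, 3->2
h(h(u2, u1), u6) = 1->2, 2->2, 3->2
h(h(u3, u5), h(h(u2, u1), u6)) = 1->1, 2->1, 3->1
h(u4, h(h(u3, u5), h(h(u2, u1), u6))) = 1->3, 2->3, 3->3

1->3, 2->3, 3->3


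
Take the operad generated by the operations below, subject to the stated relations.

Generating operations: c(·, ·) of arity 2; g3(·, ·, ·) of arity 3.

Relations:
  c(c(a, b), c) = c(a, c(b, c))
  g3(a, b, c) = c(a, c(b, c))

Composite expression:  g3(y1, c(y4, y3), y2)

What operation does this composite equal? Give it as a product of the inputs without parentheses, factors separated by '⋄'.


y1 ⋄ y4 ⋄ y3 ⋄ y2

Key point: g3 is associative — brackets drop, the y-order remains.
c(y4, y3) collapses to y4 ⋄ y3
g3(y1, c(y4, y3), y2) collapses to y1 ⋄ y4 ⋄ y3 ⋄ y2


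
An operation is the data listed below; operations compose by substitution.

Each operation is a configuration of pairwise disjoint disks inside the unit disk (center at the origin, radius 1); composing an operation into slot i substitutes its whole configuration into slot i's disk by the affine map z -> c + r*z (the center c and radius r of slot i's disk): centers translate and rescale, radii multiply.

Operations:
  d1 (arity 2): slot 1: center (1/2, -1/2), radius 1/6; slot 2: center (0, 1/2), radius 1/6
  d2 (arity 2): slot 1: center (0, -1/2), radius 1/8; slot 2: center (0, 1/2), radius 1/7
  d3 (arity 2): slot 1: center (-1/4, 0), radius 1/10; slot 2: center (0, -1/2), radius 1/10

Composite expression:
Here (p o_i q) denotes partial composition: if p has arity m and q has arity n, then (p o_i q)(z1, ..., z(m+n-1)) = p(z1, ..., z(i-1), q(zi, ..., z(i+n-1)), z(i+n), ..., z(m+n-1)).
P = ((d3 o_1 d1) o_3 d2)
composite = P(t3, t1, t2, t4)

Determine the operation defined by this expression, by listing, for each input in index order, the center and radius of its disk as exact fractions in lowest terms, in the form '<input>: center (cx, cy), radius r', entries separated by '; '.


t1: center (-1/4, 1/20), radius 1/60; t2: center (0, -11/20), radius 1/80; t3: center (-1/5, -1/20), radius 1/60; t4: center (0, -9/20), radius 1/70

Each t-disk chains the slot maps above it in d3; radii multiply.
input t3: composing its 2 substitution steps yields center (-1/5, -1/20), radius 1/60
input t1: composing its 2 substitution steps yields center (-1/4, 1/20), radius 1/60
input t2: composing its 2 substitution steps yields center (0, -11/20), radius 1/80
input t4: composing its 2 substitution steps yields center (0, -9/20), radius 1/70


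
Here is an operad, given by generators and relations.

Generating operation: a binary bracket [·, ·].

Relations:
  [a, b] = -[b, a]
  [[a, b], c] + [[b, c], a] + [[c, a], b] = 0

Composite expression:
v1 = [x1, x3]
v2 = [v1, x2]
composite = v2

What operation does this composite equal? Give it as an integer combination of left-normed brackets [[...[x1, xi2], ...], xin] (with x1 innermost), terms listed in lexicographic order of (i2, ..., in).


In the tensor algebra, words opening x1 carry the x1-anchored form.
Composite bracket: [[x1, x3], x2]
Applying ab - ba throughout gives 4 signed words (2^2 = 4).
Only words starting with x1 matter:
  from x1x3x2, sign +1: term +[[x1, x3], x2]

[[x1, x3], x2]


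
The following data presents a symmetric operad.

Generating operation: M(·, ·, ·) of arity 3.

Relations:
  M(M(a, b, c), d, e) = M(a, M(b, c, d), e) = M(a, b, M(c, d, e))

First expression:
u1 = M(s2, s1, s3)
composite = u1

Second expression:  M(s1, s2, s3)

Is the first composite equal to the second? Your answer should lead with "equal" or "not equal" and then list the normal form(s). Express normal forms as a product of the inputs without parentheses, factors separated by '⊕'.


not equal; the first gives s2 ⊕ s1 ⊕ s3 and the second s1 ⊕ s2 ⊕ s3

Normal form of the first expression: s2 ⊕ s1 ⊕ s3
Normal form of the second expression: s1 ⊕ s2 ⊕ s3
They disagree, so not equal.


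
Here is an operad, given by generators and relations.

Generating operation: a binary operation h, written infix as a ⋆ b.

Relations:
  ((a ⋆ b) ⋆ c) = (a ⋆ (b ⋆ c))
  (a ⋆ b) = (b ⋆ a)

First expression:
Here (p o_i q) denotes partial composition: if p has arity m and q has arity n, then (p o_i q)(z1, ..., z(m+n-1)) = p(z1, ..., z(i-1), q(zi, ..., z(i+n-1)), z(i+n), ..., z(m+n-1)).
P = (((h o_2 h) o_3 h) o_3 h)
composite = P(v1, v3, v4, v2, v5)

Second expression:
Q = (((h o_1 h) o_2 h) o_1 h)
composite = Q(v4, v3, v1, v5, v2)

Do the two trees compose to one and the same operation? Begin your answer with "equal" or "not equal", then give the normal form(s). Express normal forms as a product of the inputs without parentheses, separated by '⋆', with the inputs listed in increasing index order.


The first composite normalizes to v1 ⋆ v2 ⋆ v3 ⋆ v4 ⋆ v5
The second composite normalizes to v1 ⋆ v2 ⋆ v3 ⋆ v4 ⋆ v5
The forms coincide; equal.

equal: each reduces to v1 ⋆ v2 ⋆ v3 ⋆ v4 ⋆ v5


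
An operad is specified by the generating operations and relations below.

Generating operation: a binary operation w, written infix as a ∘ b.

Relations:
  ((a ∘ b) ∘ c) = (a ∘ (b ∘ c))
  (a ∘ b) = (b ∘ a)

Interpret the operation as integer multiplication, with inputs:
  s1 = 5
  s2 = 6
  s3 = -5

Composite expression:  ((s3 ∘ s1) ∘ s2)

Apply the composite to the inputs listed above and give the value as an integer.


-150

(s3 ∘ s1) = -25
((s3 ∘ s1) ∘ s2) = -150


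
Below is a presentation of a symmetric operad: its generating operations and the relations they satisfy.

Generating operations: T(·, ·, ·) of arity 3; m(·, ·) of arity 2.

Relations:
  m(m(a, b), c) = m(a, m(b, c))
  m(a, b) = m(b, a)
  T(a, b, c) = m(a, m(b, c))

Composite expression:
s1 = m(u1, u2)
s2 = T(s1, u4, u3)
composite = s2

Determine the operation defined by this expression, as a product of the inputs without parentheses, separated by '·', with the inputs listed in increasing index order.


u1 · u2 · u3 · u4

Any arrangement under T is one operation, so sort the u-inputs.
m(u1, u2) reduces to u1 · u2
T(m(u1, u2), u4, u3) reduces to u1 · u2 · u4 · u3
reordering the factors by index: u1 · u2 · u3 · u4


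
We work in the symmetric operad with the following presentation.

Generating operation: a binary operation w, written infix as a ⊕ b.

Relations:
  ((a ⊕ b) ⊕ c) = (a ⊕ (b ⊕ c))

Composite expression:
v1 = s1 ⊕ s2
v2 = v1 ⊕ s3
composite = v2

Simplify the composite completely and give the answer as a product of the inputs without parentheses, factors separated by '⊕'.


Key point: w is associative — brackets drop, the s-order remains.
(s1 ⊕ s2) linearizes to s1 ⊕ s2
((s1 ⊕ s2) ⊕ s3) linearizes to s1 ⊕ s2 ⊕ s3

s1 ⊕ s2 ⊕ s3


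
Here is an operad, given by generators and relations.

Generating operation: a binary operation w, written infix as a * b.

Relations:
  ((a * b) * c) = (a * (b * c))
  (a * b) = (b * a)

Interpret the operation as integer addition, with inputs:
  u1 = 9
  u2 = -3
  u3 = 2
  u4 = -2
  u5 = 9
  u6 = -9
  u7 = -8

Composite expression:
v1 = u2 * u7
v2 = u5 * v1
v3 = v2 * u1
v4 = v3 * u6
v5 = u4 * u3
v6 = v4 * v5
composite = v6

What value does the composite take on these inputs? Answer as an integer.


(u2 * u7) = -11
(u5 * (u2 * u7)) = -2
((u5 * (u2 * u7)) * u1) = 7
(((u5 * (u2 * u7)) * u1) * u6) = -2
(u4 * u3) = 0
((((u5 * (u2 * u7)) * u1) * u6) * (u4 * u3)) = -2

-2


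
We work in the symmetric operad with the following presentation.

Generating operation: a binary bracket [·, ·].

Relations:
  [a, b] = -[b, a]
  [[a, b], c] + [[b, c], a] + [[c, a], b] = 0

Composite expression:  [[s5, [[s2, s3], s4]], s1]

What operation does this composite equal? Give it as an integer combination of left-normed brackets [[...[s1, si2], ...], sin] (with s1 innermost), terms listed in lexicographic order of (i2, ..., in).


[[[[s1, s2], s3], s4], s5] - [[[[s1, s3], s2], s4], s5] - [[[[s1, s4], s2], s3], s5] + [[[[s1, s4], s3], s2], s5] - [[[[s1, s5], s2], s3], s4] + [[[[s1, s5], s3], s2], s4] + [[[[s1, s5], s4], s2], s3] - [[[[s1, s5], s4], s3], s2]

A multilinear Lie element is pinned by s1-initial words (s1 innermost).
Composite bracket: [[s5, [[s2, s3], s4]], s1]
Under [a, b] = ab - ba we get 16 signed associative words (2^4 = 16).
Only words starting with s1 matter:
  s1s2s3s4s5 appears with sign +1, giving the term +[[[[s1, s2], s3], s4], s5]
  s1s3s2s4s5 appears with sign -1, giving the term -[[[[s1, s3], s2], s4], s5]
  s1s4s2s3s5 appears with sign -1, giving the term -[[[[s1, s4], s2], s3], s5]
  s1s4s3s2s5 appears with sign +1, giving the term +[[[[s1, s4], s3], s2], s5]
  s1s5s2s3s4 appears with sign -1, giving the term -[[[[s1, s5], s2], s3], s4]
  s1s5s3s2s4 appears with sign +1, giving the term +[[[[s1, s5], s3], s2], s4]
  s1s5s4s2s3 appears with sign +1, giving the term +[[[[s1, s5], s4], s2], s3]
  s1s5s4s3s2 appears with sign -1, giving the term -[[[[s1, s5], s4], s3], s2]


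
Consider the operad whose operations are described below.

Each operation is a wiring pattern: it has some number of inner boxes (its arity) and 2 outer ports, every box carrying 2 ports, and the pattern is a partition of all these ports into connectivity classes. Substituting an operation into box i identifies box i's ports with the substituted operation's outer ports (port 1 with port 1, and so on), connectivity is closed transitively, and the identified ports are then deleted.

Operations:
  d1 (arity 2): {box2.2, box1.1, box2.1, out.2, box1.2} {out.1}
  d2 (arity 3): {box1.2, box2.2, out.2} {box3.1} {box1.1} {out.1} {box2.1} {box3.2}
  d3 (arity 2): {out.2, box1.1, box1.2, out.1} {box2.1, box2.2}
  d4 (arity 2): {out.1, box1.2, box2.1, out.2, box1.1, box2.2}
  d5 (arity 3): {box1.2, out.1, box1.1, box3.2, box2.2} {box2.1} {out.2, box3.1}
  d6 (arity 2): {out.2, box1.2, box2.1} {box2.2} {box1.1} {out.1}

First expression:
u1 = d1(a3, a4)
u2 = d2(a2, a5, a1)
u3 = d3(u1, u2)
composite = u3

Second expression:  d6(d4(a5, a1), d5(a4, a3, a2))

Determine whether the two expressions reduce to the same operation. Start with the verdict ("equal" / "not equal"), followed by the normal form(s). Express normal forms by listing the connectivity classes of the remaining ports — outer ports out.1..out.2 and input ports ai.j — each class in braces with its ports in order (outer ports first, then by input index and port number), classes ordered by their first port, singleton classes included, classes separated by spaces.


not equal; first: {out.1, out.2, a3.1, a3.2, a4.1, a4.2} {a1.1} {a1.2} {a2.1} {a2.2, a5.2} {a5.1}; second: {out.1} {out.2, a1.1, a1.2, a2.2, a3.2, a4.1, a4.2, a5.1, a5.2} {a2.1} {a3.1}

The first expression, normalized: {out.1, out.2, a3.1, a3.2, a4.1, a4.2} {a1.1} {a1.2} {a2.1} {a2.2, a5.2} {a5.1}
The second expression, normalized: {out.1} {out.2, a1.1, a1.2, a2.2, a3.2, a4.1, a4.2, a5.1, a5.2} {a2.1} {a3.1}
The normal forms differ: not equal.


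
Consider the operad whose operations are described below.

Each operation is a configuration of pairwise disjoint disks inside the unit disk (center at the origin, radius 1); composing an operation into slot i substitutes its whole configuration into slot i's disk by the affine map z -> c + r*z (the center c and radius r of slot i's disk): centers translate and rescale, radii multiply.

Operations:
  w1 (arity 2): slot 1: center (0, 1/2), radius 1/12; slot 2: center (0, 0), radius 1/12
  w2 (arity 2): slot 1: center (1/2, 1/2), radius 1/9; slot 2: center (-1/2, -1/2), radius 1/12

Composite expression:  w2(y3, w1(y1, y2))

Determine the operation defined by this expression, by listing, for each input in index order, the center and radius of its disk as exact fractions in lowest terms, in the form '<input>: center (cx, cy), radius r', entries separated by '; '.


y1: center (-1/2, -11/24), radius 1/144; y2: center (-1/2, -1/2), radius 1/144; y3: center (1/2, 1/2), radius 1/9


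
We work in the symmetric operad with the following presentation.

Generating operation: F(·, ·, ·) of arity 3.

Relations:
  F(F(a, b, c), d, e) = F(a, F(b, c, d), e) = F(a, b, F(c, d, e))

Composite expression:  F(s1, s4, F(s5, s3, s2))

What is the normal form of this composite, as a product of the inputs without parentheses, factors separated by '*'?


Every regrouping of F is equal, so read the s-inputs in written order.
F(s5, s3, s2) flattens to s5 * s3 * s2
F(s1, s4, F(s5, s3, s2)) flattens to s1 * s4 * s5 * s3 * s2

s1 * s4 * s5 * s3 * s2


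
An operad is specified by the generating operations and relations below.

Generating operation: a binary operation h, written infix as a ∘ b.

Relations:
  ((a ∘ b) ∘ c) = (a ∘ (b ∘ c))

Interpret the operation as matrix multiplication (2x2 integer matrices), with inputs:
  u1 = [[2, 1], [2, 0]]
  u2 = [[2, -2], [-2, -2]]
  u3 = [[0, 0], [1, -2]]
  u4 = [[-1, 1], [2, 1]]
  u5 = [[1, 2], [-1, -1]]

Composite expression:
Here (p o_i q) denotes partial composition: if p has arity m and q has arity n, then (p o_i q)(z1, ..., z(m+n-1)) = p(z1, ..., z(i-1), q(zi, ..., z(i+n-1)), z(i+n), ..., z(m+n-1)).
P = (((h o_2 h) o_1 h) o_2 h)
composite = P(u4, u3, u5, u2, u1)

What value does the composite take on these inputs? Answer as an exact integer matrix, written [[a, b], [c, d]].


[[-32, -2], [-32, -2]]

(u3 ∘ u5) = [[0, 0], [3, 4]]
(u4 ∘ (u3 ∘ u5)) = [[3, 4], [3, 4]]
(u2 ∘ u1) = [[0, 2], [-8, -2]]
((u4 ∘ (u3 ∘ u5)) ∘ (u2 ∘ u1)) = [[-32, -2], [-32, -2]]


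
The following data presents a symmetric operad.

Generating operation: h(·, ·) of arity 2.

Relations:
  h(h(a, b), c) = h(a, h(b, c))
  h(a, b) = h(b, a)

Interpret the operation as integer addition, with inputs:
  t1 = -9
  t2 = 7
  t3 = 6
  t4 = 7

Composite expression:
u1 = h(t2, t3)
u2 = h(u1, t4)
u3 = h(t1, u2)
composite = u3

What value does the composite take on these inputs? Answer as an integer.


h(t2, t3) = 13
h(h(t2, t3), t4) = 20
h(t1, h(h(t2, t3), t4)) = 11

11


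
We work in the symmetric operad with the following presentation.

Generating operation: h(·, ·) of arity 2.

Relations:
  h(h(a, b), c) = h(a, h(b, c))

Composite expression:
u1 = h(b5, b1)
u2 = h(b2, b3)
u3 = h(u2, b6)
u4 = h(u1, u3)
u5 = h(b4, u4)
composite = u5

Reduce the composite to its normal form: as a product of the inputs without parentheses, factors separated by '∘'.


b4 ∘ b5 ∘ b1 ∘ b2 ∘ b3 ∘ b6

Under associativity of h, the answer is the b's in reading order.
h(b5, b1) reduces to b5 ∘ b1
h(b2, b3) reduces to b2 ∘ b3
h(h(b2, b3), b6) reduces to b2 ∘ b3 ∘ b6
h(h(b5, b1), h(h(b2, b3), b6)) reduces to b5 ∘ b1 ∘ b2 ∘ b3 ∘ b6
h(b4, h(h(b5, b1), h(h(b2, b3), b6))) reduces to b4 ∘ b5 ∘ b1 ∘ b2 ∘ b3 ∘ b6


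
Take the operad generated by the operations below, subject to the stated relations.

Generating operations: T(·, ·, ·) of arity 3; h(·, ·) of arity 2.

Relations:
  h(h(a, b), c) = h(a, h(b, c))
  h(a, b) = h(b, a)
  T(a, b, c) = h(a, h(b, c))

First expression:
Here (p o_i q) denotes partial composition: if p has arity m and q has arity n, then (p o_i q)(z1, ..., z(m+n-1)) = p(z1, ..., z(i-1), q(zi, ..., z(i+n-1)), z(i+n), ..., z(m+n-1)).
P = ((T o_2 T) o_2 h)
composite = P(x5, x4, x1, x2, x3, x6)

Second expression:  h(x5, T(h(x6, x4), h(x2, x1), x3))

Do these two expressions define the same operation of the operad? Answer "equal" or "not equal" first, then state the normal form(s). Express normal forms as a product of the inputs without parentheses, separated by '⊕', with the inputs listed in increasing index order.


In normal form, the first expression is x1 ⊕ x2 ⊕ x3 ⊕ x4 ⊕ x5 ⊕ x6
In normal form, the second expression is x1 ⊕ x2 ⊕ x3 ⊕ x4 ⊕ x5 ⊕ x6
Both agree, so they are equal.

equal: each reduces to x1 ⊕ x2 ⊕ x3 ⊕ x4 ⊕ x5 ⊕ x6


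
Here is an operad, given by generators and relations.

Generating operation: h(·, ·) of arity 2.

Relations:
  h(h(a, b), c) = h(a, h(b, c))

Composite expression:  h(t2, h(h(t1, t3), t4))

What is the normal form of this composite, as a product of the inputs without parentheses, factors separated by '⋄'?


t2 ⋄ t1 ⋄ t3 ⋄ t4

Associativity of h dissolves the nesting; only the t-input order survives.
h(t1, t3) collapses to t1 ⋄ t3
h(h(t1, t3), t4) collapses to t1 ⋄ t3 ⋄ t4
h(t2, h(h(t1, t3), t4)) collapses to t2 ⋄ t1 ⋄ t3 ⋄ t4


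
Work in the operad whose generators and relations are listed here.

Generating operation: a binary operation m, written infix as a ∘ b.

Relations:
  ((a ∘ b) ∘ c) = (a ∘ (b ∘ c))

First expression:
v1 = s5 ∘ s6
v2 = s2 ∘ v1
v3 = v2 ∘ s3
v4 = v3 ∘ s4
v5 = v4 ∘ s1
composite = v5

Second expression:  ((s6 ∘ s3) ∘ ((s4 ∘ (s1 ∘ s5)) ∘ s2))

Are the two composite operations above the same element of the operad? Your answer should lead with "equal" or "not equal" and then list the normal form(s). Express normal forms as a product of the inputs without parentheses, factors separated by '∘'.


Reducing the first expression gives s2 ∘ s5 ∘ s6 ∘ s3 ∘ s4 ∘ s1
Reducing the second expression gives s6 ∘ s3 ∘ s4 ∘ s1 ∘ s5 ∘ s2
They disagree, so not equal.

not equal — first s2 ∘ s5 ∘ s6 ∘ s3 ∘ s4 ∘ s1, second s6 ∘ s3 ∘ s4 ∘ s1 ∘ s5 ∘ s2


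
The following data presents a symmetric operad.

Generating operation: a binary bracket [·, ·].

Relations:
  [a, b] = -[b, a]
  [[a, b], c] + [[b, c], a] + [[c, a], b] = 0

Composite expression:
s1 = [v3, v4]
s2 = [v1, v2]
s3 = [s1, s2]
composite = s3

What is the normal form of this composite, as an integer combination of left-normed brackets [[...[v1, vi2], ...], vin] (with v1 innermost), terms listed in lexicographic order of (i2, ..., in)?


A multilinear Lie element is pinned by v1-initial words (v1 innermost).
Composite bracket: [[v3, v4], [v1, v2]]
Each bracket splits as ab - ba, giving 8 signed words (2^3 = 8).
Coefficients come from the v1-initial words:
  the word v1v2v3v4 carries sign -1 and contributes -[[[v1, v2], v3], v4]
  the word v1v2v4v3 carries sign +1 and contributes +[[[v1, v2], v4], v3]

-[[[v1, v2], v3], v4] + [[[v1, v2], v4], v3]


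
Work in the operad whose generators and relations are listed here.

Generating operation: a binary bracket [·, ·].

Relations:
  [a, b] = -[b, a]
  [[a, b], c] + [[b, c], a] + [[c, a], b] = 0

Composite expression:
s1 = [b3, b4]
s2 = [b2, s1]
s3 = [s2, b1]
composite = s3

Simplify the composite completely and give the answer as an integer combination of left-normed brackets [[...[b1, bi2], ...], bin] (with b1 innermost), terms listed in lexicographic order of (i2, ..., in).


Antisymmetry and Jacobi reduce to b1-anchored left-normed brackets.
Composite bracket: [[b2, [b3, b4]], b1]
Applying ab - ba throughout gives 8 signed words (2^3 = 8).
Only words starting with b1 matter:
  b1b2b3b4 (sign -1) contributes -[[[b1, b2], b3], b4]
  b1b2b4b3 (sign +1) contributes +[[[b1, b2], b4], b3]
  b1b3b4b2 (sign +1) contributes +[[[b1, b3], b4], b2]
  b1b4b3b2 (sign -1) contributes -[[[b1, b4], b3], b2]

-[[[b1, b2], b3], b4] + [[[b1, b2], b4], b3] + [[[b1, b3], b4], b2] - [[[b1, b4], b3], b2]


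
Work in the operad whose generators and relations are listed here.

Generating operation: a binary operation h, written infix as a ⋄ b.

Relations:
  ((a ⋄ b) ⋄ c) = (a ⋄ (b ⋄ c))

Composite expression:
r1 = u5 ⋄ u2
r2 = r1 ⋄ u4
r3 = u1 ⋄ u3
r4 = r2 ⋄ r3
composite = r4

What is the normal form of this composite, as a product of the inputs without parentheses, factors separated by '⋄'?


u5 ⋄ u2 ⋄ u4 ⋄ u1 ⋄ u3

The h-tree's shape is irrelevant; the u-reading-order decides.
(u5 ⋄ u2) linearizes to u5 ⋄ u2
((u5 ⋄ u2) ⋄ u4) linearizes to u5 ⋄ u2 ⋄ u4
(u1 ⋄ u3) linearizes to u1 ⋄ u3
(((u5 ⋄ u2) ⋄ u4) ⋄ (u1 ⋄ u3)) linearizes to u5 ⋄ u2 ⋄ u4 ⋄ u1 ⋄ u3


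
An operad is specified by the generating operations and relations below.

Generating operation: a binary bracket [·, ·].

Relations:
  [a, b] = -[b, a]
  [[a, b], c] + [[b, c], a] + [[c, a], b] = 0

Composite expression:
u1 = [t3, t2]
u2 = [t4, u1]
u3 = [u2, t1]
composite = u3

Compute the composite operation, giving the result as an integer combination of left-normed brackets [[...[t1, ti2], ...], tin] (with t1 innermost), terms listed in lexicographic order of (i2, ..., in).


-[[[t1, t2], t3], t4] + [[[t1, t3], t2], t4] + [[[t1, t4], t2], t3] - [[[t1, t4], t3], t2]

In the tensor algebra, words opening t1 carry the t1-anchored form.
Composite bracket: [[t4, [t3, t2]], t1]
Under [a, b] = ab - ba we get 8 signed associative words (2^3 = 8).
Keep just the words that open with t1:
  t1t2t3t4 appears with sign -1, giving the term -[[[t1, t2], t3], t4]
  t1t3t2t4 appears with sign +1, giving the term +[[[t1, t3], t2], t4]
  t1t4t2t3 appears with sign +1, giving the term +[[[t1, t4], t2], t3]
  t1t4t3t2 appears with sign -1, giving the term -[[[t1, t4], t3], t2]


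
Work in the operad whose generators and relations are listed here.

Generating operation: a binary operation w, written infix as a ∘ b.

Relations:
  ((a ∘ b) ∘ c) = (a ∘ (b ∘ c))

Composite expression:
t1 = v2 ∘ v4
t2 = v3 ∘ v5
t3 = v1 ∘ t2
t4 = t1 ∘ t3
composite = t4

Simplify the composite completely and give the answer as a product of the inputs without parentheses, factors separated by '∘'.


v2 ∘ v4 ∘ v1 ∘ v3 ∘ v5


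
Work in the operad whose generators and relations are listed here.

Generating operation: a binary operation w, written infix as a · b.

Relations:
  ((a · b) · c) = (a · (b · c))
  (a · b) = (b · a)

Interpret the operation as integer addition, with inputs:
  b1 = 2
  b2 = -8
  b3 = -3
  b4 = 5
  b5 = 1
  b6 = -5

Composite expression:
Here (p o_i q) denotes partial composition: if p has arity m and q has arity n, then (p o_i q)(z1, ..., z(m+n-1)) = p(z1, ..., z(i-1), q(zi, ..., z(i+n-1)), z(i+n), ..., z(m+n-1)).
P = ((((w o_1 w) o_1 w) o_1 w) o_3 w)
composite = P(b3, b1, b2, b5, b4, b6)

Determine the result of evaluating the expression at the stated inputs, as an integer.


-8

(b3 · b1) = -1
(b2 · b5) = -7
((b3 · b1) · (b2 · b5)) = -8
(((b3 · b1) · (b2 · b5)) · b4) = -3
((((b3 · b1) · (b2 · b5)) · b4) · b6) = -8


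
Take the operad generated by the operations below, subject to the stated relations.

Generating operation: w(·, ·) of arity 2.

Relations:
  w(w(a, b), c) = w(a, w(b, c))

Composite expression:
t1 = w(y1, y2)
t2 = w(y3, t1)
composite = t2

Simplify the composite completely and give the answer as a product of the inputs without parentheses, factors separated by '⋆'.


y3 ⋆ y1 ⋆ y2

Every regrouping of w is equal, so read the y-inputs in written order.
w(y1, y2) collapses to y1 ⋆ y2
w(y3, w(y1, y2)) collapses to y3 ⋆ y1 ⋆ y2


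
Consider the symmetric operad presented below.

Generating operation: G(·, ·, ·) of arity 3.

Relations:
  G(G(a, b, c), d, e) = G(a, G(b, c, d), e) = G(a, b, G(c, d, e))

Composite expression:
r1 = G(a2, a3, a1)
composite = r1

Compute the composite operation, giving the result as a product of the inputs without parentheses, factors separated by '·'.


a2 · a3 · a1

Associativity of G dissolves the nesting; only the a-input order survives.
G(a2, a3, a1) flattens to a2 · a3 · a1


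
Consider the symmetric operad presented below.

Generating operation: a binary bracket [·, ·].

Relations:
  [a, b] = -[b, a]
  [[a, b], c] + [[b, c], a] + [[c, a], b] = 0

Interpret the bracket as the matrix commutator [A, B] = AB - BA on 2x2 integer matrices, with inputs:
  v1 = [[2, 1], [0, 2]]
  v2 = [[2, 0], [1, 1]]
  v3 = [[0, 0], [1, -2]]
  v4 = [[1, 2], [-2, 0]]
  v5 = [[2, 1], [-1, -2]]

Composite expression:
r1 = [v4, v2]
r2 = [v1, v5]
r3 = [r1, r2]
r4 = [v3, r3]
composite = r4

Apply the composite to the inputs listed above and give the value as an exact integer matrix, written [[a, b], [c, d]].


[v4, v2] = [[2, -2], [-3, -2]]
[v1, v5] = [[-1, -4], [0, 1]]
[[v4, v2], [v1, v5]] = [[-12, -20], [6, 12]]
[v3, [[v4, v2], [v1, v5]]] = [[20, -40], [-36, -20]]

[[20, -40], [-36, -20]]


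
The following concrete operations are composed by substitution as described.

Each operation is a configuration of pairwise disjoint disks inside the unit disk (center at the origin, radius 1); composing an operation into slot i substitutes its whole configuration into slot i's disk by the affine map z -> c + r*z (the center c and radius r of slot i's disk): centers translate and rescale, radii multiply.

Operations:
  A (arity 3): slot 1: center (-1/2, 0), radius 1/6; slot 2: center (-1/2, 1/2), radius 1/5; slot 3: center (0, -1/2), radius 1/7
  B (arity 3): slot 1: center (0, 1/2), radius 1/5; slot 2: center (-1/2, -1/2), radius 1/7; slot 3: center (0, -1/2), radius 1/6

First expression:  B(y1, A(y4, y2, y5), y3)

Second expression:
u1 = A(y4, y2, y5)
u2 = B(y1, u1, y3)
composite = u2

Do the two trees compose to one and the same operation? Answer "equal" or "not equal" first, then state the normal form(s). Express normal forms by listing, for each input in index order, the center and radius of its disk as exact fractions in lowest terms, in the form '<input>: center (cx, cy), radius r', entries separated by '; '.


equal; both compose to y1: center (0, 1/2), radius 1/5; y2: center (-4/7, -3/7), radius 1/35; y3: center (0, -1/2), radius 1/6; y4: center (-4/7, -1/2), radius 1/42; y5: center (-1/2, -4/7), radius 1/49

Normal form of the first expression: y1: center (0, 1/2), radius 1/5; y2: center (-4/7, -3/7), radius 1/35; y3: center (0, -1/2), radius 1/6; y4: center (-4/7, -1/2), radius 1/42; y5: center (-1/2, -4/7), radius 1/49
Normal form of the second expression: y1: center (0, 1/2), radius 1/5; y2: center (-4/7, -3/7), radius 1/35; y3: center (0, -1/2), radius 1/6; y4: center (-4/7, -1/2), radius 1/42; y5: center (-1/2, -4/7), radius 1/49
Identical normal forms: equal.
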